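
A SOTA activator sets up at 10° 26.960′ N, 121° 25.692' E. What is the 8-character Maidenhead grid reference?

Offset from 180°W / 90°S: lon 301.42820°, lat 100.44933°.
Field: lon ⌊301.42820/20⌋ = 15 → P; lat ⌊100.44933/10⌋ = 10 → K.
Square: lon ⌊1.42820/2⌋ = 0; lat ⌊0.44933/1⌋ = 0.
Subsquare: lon ⌊1.42820/0.0833333⌋ = 17 → r; lat ⌊0.44933/0.0416667⌋ = 10 → k.
Extended square: lon ⌊0.01153/0.00833333⌋ = 1; lat ⌊0.03267/0.00416667⌋ = 7.

PK00rk17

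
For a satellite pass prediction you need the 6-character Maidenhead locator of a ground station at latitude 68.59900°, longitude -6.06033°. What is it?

IP68xo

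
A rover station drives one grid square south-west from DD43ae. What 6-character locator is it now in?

DD33xd

Longitude subsquare a = 0; −1 → -1, wraps to 23 = x, carry into square.
Longitude square 4; −1 → 3.
Latitude subsquare e = 4; −1 → 3 = d.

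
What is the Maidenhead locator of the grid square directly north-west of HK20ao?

Longitude subsquare a = 0; −1 → -1, wraps to 23 = x, carry into square.
Longitude square 2; −1 → 1.
Latitude subsquare o = 14; +1 → 15 = p.

HK10xp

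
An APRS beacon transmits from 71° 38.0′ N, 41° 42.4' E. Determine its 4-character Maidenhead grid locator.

Add 180° to longitude and 90° to latitude: 221.71, 161.63.
Field: lon ⌊221.71/20⌋ = 11 → L; lat ⌊161.63/10⌋ = 16 → Q.
Square: lon ⌊1.71/2⌋ = 0; lat ⌊1.63/1⌋ = 1.

LQ01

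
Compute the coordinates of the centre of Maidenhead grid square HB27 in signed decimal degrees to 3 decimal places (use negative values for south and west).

-72.500, -35.000

Field H=7, B=1: +7·20° lon, +1·10° lat → SW at lon -40°, lat -80°.
Square 2, 7: +2·2° lon, +7·1° lat → SW at lon -36°, lat -73°.
Cell spans 2° lon × 1° lat. Centre is SW corner plus half of each.
latitude -72.500, longitude -35.000.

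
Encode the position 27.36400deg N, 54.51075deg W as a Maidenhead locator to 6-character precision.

GL27ri

Offset from 180°W / 90°S: lon 125.4892°, lat 117.3640°.
Field: lon ⌊125.4892/20⌋ = 6 → G; lat ⌊117.3640/10⌋ = 11 → L.
Square: lon ⌊5.4892/2⌋ = 2; lat ⌊7.3640/1⌋ = 7.
Subsquare: lon ⌊1.4892/0.0833333⌋ = 17 → r; lat ⌊0.3640/0.0416667⌋ = 8 → i.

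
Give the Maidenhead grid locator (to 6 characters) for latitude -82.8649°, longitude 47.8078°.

Shift to the Maidenhead origin (180°W, 90°S): lon 227.8078, lat 7.1351.
Field: 227.8078/20 → 11 → L, 7.1351/10 → 0 → A; chars LA.
Square: 7.8078/2 → 3, 7.1351/1 → 7; chars 37.
Subsquare: 1.8078/0.0833333 → 21 → v, 0.1351/0.0416667 → 3 → d; chars vd.

LA37vd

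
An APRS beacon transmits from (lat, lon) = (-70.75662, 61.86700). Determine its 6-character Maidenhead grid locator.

MB09wf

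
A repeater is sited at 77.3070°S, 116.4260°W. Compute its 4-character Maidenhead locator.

Offset from 180°W / 90°S: lon 63.57°, lat 12.69°.
Field (20°×10°, letters A–R): lon ⌊63.57/20⌋ = 3 → D; lat ⌊12.69/10⌋ = 1 → B.
Square (2°×1°, digits 0–9): lon ⌊3.57/2⌋ = 1; lat ⌊2.69/1⌋ = 2.

DB12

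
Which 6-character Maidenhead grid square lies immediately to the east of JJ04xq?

JJ14aq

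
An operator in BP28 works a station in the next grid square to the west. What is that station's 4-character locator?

BP18

Longitude square 2; −1 → 1.
The latitude characters are unchanged.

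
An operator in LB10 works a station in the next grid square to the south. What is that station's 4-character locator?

Latitude square 0; −1 → -1, wraps to 9, carry into field.
Latitude field B = 1; −1 → 0 = A.
The longitude characters are unchanged.

LA19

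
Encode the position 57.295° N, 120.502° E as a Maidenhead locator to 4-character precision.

PO07

Offset from 180°W / 90°S: lon 300.50°, lat 147.30°.
Field: lon ⌊300.50/20⌋ = 15 → P; lat ⌊147.30/10⌋ = 14 → O.
Square: lon ⌊0.50/2⌋ = 0; lat ⌊7.30/1⌋ = 7.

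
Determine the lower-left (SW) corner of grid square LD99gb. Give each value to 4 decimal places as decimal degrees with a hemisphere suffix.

Field L=11, D=3: +11·20° lon, +3·10° lat → SW at lon 40°, lat -60°.
Square 9, 9: +9·2° lon, +9·1° lat → SW at lon 58°, lat -51°.
Subsquare g=6, b=1: +6·0.0833333° lon, +1·0.0416667° lat → SW at lon 58.5°, lat -50.9583°.
latitude 50.9583° S, longitude 58.5000° E.

50.9583° S, 58.5000° E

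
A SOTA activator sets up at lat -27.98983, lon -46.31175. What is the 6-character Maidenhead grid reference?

GG62ua

Shift to the Maidenhead origin (180°W, 90°S): lon 133.6882, lat 62.0102.
Field (20°×10°, letters A–R): lon ⌊133.6882/20⌋ = 6 → G; lat ⌊62.0102/10⌋ = 6 → G.
Square (2°×1°, digits 0–9): lon ⌊13.6882/2⌋ = 6; lat ⌊2.0102/1⌋ = 2.
Subsquare (5′×2.5′, letters a–x): lon ⌊1.6882/0.0833333⌋ = 20 → u; lat ⌊0.0102/0.0416667⌋ = 0 → a.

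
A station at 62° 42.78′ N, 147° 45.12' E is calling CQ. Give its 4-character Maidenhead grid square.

QP32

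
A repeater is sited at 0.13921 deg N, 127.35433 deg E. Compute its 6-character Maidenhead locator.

Shift to the Maidenhead origin (180°W, 90°S): lon 307.3543, lat 90.1392.
Field (20°×10°, letters A–R): lon ⌊307.3543/20⌋ = 15 → P; lat ⌊90.1392/10⌋ = 9 → J.
Square (2°×1°, digits 0–9): lon ⌊7.3543/2⌋ = 3; lat ⌊0.1392/1⌋ = 0.
Subsquare (5′×2.5′, letters a–x): lon ⌊1.3543/0.0833333⌋ = 16 → q; lat ⌊0.1392/0.0416667⌋ = 3 → d.

PJ30qd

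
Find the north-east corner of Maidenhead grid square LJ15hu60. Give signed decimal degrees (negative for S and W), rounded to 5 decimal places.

5.83750, 42.64167

Field L=11, J=9: +11·20° lon, +9·10° lat → SW at lon 40°, lat 0°.
Square 1, 5: +1·2° lon, +5·1° lat → SW at lon 42°, lat 5°.
Subsquare h=7, u=20: +7·0.0833333° lon, +20·0.0416667° lat → SW at lon 42.5833°, lat 5.83333°.
Extended square 6, 0: +6·0.00833333° lon, +0·0.00416667° lat → SW at lon 42.6333°, lat 5.83333°.
Cell spans 0.00833333° lon × 0.00416667° lat. NE corner is SW corner plus one full cell.
latitude 5.83750, longitude 42.64167.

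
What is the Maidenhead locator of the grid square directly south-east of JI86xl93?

Longitude extended square 9; +1 → 10, wraps to 0, carry into subsquare.
Longitude subsquare x = 23; +1 → 24, wraps to 0 = a, carry into square.
Longitude square 8; +1 → 9.
Latitude extended square 3; −1 → 2.

JI96al02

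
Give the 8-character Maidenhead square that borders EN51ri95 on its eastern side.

Longitude extended square 9; +1 → 10, wraps to 0, carry into subsquare.
Longitude subsquare r = 17; +1 → 18 = s.
The latitude characters are unchanged.

EN51si05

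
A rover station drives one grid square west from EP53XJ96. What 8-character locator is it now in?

Longitude extended square 9; −1 → 8.
The latitude characters are unchanged.

EP53xj86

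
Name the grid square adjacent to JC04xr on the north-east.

JC14as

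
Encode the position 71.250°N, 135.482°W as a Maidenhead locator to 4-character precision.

CQ21

Add 180° to longitude and 90° to latitude: 44.52, 161.25.
Field (20°×10°, letters A–R): 44.52/20 → 2 → C, 161.25/10 → 16 → Q; chars CQ.
Square (2°×1°, digits 0–9): 4.52/2 → 2, 1.25/1 → 1; chars 21.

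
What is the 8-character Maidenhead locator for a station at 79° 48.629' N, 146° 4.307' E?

QQ39at84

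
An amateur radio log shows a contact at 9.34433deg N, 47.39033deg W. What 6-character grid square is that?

Shift to the Maidenhead origin (180°W, 90°S): lon 132.6097, lat 99.3443.
Field: 132.6097/20 → 6 → G, 99.3443/10 → 9 → J; chars GJ.
Square: 12.6097/2 → 6, 9.3443/1 → 9; chars 69.
Subsquare: 0.6097/0.0833333 → 7 → h, 0.3443/0.0416667 → 8 → i; chars hi.

GJ69hi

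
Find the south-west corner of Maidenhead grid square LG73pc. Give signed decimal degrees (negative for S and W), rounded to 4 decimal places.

Field L=11, G=6: +11·20° lon, +6·10° lat → SW at lon 40°, lat -30°.
Square 7, 3: +7·2° lon, +3·1° lat → SW at lon 54°, lat -27°.
Subsquare p=15, c=2: +15·0.0833333° lon, +2·0.0416667° lat → SW at lon 55.25°, lat -26.9167°.
latitude -26.9167, longitude 55.2500.

-26.9167, 55.2500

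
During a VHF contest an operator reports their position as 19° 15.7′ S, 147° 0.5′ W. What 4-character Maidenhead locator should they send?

Shift to the Maidenhead origin (180°W, 90°S): lon 32.99, lat 70.74.
Field: 32.99/20 → 1 → B, 70.74/10 → 7 → H; chars BH.
Square: 12.99/2 → 6, 0.74/1 → 0; chars 60.

BH60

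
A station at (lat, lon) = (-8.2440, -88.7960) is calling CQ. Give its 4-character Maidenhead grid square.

EI51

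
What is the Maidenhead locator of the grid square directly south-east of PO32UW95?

Longitude extended square 9; +1 → 10, wraps to 0, carry into subsquare.
Longitude subsquare u = 20; +1 → 21 = v.
Latitude extended square 5; −1 → 4.

PO32vw04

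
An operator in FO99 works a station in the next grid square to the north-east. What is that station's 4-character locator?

GP00

Longitude square 9; +1 → 10, wraps to 0, carry into field.
Longitude field F = 5; +1 → 6 = G.
Latitude square 9; +1 → 10, wraps to 0, carry into field.
Latitude field O = 14; +1 → 15 = P.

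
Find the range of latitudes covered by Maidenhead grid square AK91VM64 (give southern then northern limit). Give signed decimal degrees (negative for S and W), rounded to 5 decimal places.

Field A=0, K=10: +0·20° lon, +10·10° lat → SW at lon -180°, lat 10°.
Square 9, 1: +9·2° lon, +1·1° lat → SW at lon -162°, lat 11°.
Subsquare v=21, m=12: +21·0.0833333° lon, +12·0.0416667° lat → SW at lon -160.25°, lat 11.5°.
Extended square 6, 4: +6·0.00833333° lon, +4·0.00416667° lat → SW at lon -160.2°, lat 11.5167°.
Cell spans 0.00833333° lon × 0.00416667° lat.
south 11.51667, north 11.52083.

11.51667, 11.52083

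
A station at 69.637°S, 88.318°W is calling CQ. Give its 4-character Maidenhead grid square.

EC50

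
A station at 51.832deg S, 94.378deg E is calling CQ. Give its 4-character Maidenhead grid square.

Add 180° to longitude and 90° to latitude: 274.38, 38.17.
Field (20°×10°, letters A–R): 274.38/20 → 13 → N, 38.17/10 → 3 → D; chars ND.
Square (2°×1°, digits 0–9): 14.38/2 → 7, 8.17/1 → 8; chars 78.

ND78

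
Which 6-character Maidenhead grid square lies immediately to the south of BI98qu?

BI98qt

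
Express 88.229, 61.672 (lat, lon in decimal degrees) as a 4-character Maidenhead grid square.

Add 180° to longitude and 90° to latitude: 241.67, 178.23.
Field: 241.67/20 → 12 → M, 178.23/10 → 17 → R; chars MR.
Square: 1.67/2 → 0, 8.23/1 → 8; chars 08.

MR08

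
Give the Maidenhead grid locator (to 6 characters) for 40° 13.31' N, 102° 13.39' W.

DN80vf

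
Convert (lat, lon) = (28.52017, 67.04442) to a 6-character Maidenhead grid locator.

ML38mm

Add 180° to longitude and 90° to latitude: 247.0444, 118.5202.
Field: lon ⌊247.0444/20⌋ = 12 → M; lat ⌊118.5202/10⌋ = 11 → L.
Square: lon ⌊7.0444/2⌋ = 3; lat ⌊8.5202/1⌋ = 8.
Subsquare: lon ⌊1.0444/0.0833333⌋ = 12 → m; lat ⌊0.5202/0.0416667⌋ = 12 → m.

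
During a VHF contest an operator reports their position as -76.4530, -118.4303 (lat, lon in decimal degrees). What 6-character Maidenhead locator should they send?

DB03sn

Offset from 180°W / 90°S: lon 61.5697°, lat 13.5470°.
Field: 61.5697/20 → 3 → D, 13.5470/10 → 1 → B; chars DB.
Square: 1.5697/2 → 0, 3.5470/1 → 3; chars 03.
Subsquare: 1.5697/0.0833333 → 18 → s, 0.5470/0.0416667 → 13 → n; chars sn.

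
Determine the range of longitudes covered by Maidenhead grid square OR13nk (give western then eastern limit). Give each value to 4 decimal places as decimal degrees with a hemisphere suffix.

Field O=14, R=17: +14·20° lon, +17·10° lat → SW at lon 100°, lat 80°.
Square 1, 3: +1·2° lon, +3·1° lat → SW at lon 102°, lat 83°.
Subsquare n=13, k=10: +13·0.0833333° lon, +10·0.0416667° lat → SW at lon 103.083°, lat 83.4167°.
Cell spans 0.0833333° lon × 0.0416667° lat.
west 103.0833° E, east 103.1667° E.

103.0833° E, 103.1667° E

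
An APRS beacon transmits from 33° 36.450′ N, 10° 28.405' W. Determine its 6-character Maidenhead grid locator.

IM43so

Offset from 180°W / 90°S: lon 169.5266°, lat 123.6075°.
Field: 169.5266/20 → 8 → I, 123.6075/10 → 12 → M; chars IM.
Square: 9.5266/2 → 4, 3.6075/1 → 3; chars 43.
Subsquare: 1.5266/0.0833333 → 18 → s, 0.6075/0.0416667 → 14 → o; chars so.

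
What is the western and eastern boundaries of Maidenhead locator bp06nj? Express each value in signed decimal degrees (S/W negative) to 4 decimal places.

-158.9167, -158.8333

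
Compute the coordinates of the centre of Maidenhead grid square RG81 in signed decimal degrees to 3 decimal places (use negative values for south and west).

-28.500, 177.000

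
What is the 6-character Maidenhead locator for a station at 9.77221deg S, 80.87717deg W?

EI90nf

Add 180° to longitude and 90° to latitude: 99.1228, 80.2278.
Field (20°×10°, letters A–R): lon ⌊99.1228/20⌋ = 4 → E; lat ⌊80.2278/10⌋ = 8 → I.
Square (2°×1°, digits 0–9): lon ⌊19.1228/2⌋ = 9; lat ⌊0.2278/1⌋ = 0.
Subsquare (5′×2.5′, letters a–x): lon ⌊1.1228/0.0833333⌋ = 13 → n; lat ⌊0.2278/0.0416667⌋ = 5 → f.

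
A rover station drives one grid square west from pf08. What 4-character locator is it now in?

Longitude square 0; −1 → -1, wraps to 9, carry into field.
Longitude field P = 15; −1 → 14 = O.
The latitude characters are unchanged.

OF98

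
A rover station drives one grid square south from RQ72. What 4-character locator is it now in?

RQ71

Latitude square 2; −1 → 1.
The longitude characters are unchanged.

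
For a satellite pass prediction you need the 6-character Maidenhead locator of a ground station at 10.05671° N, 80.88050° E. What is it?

NK00kb

Shift to the Maidenhead origin (180°W, 90°S): lon 260.8805, lat 100.0567.
Field: lon ⌊260.8805/20⌋ = 13 → N; lat ⌊100.0567/10⌋ = 10 → K.
Square: lon ⌊0.8805/2⌋ = 0; lat ⌊0.0567/1⌋ = 0.
Subsquare: lon ⌊0.8805/0.0833333⌋ = 10 → k; lat ⌊0.0567/0.0416667⌋ = 1 → b.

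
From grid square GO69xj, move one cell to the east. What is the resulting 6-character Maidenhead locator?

GO79aj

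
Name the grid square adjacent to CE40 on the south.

CD49

Latitude square 0; −1 → -1, wraps to 9, carry into field.
Latitude field E = 4; −1 → 3 = D.
The longitude characters are unchanged.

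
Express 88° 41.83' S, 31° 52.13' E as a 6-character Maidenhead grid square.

KA51wh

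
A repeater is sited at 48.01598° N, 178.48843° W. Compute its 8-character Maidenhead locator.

Offset from 180°W / 90°S: lon 1.51157°, lat 138.01598°.
Field: 1.51157/20 → 0 → A, 138.01598/10 → 13 → N; chars AN.
Square: 1.51157/2 → 0, 8.01598/1 → 8; chars 08.
Subsquare: 1.51157/0.0833333 → 18 → s, 0.01598/0.0416667 → 0 → a; chars sa.
Extended square: 0.01157/0.00833333 → 1, 0.01598/0.00416667 → 3; chars 13.

AN08sa13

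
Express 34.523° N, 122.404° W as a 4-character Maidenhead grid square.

CM84

Shift to the Maidenhead origin (180°W, 90°S): lon 57.60, lat 124.52.
Field (20°×10°, letters A–R): 57.60/20 → 2 → C, 124.52/10 → 12 → M; chars CM.
Square (2°×1°, digits 0–9): 17.60/2 → 8, 4.52/1 → 4; chars 84.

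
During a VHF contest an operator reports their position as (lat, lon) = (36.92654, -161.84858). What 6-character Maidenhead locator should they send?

AM96bw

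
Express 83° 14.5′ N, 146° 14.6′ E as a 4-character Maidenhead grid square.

QR33

Shift to the Maidenhead origin (180°W, 90°S): lon 326.24, lat 173.24.
Field: lon ⌊326.24/20⌋ = 16 → Q; lat ⌊173.24/10⌋ = 17 → R.
Square: lon ⌊6.24/2⌋ = 3; lat ⌊3.24/1⌋ = 3.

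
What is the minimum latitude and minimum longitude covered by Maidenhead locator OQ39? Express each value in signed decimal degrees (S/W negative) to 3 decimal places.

Field O=14, Q=16: +14·20° lon, +16·10° lat → SW at lon 100°, lat 70°.
Square 3, 9: +3·2° lon, +9·1° lat → SW at lon 106°, lat 79°.
latitude 79.000, longitude 106.000.

79.000, 106.000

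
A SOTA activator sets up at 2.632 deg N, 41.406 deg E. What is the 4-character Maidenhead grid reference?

Shift to the Maidenhead origin (180°W, 90°S): lon 221.41, lat 92.63.
Field: lon ⌊221.41/20⌋ = 11 → L; lat ⌊92.63/10⌋ = 9 → J.
Square: lon ⌊1.41/2⌋ = 0; lat ⌊2.63/1⌋ = 2.

LJ02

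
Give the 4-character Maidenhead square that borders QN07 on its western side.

PN97

Longitude square 0; −1 → -1, wraps to 9, carry into field.
Longitude field Q = 16; −1 → 15 = P.
The latitude characters are unchanged.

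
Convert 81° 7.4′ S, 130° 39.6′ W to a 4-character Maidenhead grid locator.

Offset from 180°W / 90°S: lon 49.34°, lat 8.88°.
Field: 49.34/20 → 2 → C, 8.88/10 → 0 → A; chars CA.
Square: 9.34/2 → 4, 8.88/1 → 8; chars 48.

CA48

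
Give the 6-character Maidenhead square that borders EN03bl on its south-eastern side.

EN03ck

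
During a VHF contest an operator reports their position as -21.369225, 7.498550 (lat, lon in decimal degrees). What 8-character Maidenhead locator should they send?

Shift to the Maidenhead origin (180°W, 90°S): lon 187.49855, lat 68.63077.
Field: lon ⌊187.49855/20⌋ = 9 → J; lat ⌊68.63077/10⌋ = 6 → G.
Square: lon ⌊7.49855/2⌋ = 3; lat ⌊8.63077/1⌋ = 8.
Subsquare: lon ⌊1.49855/0.0833333⌋ = 17 → r; lat ⌊0.63077/0.0416667⌋ = 15 → p.
Extended square: lon ⌊0.08188/0.00833333⌋ = 9; lat ⌊0.00577/0.00416667⌋ = 1.

JG38rp91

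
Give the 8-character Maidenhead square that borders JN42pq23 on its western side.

Longitude extended square 2; −1 → 1.
The latitude characters are unchanged.

JN42pq13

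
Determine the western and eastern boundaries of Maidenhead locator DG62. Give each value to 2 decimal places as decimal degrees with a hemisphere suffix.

Field D=3, G=6: +3·20° lon, +6·10° lat → SW at lon -120°, lat -30°.
Square 6, 2: +6·2° lon, +2·1° lat → SW at lon -108°, lat -28°.
Cell spans 2° lon × 1° lat.
west 108.00° W, east 106.00° W.

108.00° W, 106.00° W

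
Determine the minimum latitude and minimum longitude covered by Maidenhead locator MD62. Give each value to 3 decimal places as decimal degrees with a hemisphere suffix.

58.000° S, 72.000° E

Field M=12, D=3: +12·20° lon, +3·10° lat → SW at lon 60°, lat -60°.
Square 6, 2: +6·2° lon, +2·1° lat → SW at lon 72°, lat -58°.
latitude 58.000° S, longitude 72.000° E.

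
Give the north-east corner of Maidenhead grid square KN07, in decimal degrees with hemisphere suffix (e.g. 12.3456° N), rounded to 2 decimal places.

Field K=10, N=13: +10·20° lon, +13·10° lat → SW at lon 20°, lat 40°.
Square 0, 7: +0·2° lon, +7·1° lat → SW at lon 20°, lat 47°.
Cell spans 2° lon × 1° lat. NE corner is SW corner plus one full cell.
latitude 48.00° N, longitude 22.00° E.

48.00° N, 22.00° E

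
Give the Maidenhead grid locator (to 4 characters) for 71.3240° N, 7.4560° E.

JQ31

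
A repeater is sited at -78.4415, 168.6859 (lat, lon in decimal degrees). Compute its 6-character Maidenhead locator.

RB41in

Offset from 180°W / 90°S: lon 348.6859°, lat 11.5585°.
Field: 348.6859/20 → 17 → R, 11.5585/10 → 1 → B; chars RB.
Square: 8.6859/2 → 4, 1.5585/1 → 1; chars 41.
Subsquare: 0.6859/0.0833333 → 8 → i, 0.5585/0.0416667 → 13 → n; chars in.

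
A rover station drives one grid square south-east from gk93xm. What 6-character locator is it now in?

HK03al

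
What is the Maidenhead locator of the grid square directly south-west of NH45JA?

Longitude subsquare j = 9; −1 → 8 = i.
Latitude subsquare a = 0; −1 → -1, wraps to 23 = x, carry into square.
Latitude square 5; −1 → 4.

NH44ix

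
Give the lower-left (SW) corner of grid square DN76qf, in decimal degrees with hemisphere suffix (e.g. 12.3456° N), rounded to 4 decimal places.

46.2083° N, 104.6667° W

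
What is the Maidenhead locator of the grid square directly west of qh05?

Longitude square 0; −1 → -1, wraps to 9, carry into field.
Longitude field Q = 16; −1 → 15 = P.
The latitude characters are unchanged.

PH95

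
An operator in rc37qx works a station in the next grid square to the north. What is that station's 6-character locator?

RC38qa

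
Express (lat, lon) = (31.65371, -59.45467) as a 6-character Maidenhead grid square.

GM01gp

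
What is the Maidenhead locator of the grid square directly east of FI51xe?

FI61ae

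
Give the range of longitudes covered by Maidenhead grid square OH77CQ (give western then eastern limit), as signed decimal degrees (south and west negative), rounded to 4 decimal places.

Field O=14, H=7: +14·20° lon, +7·10° lat → SW at lon 100°, lat -20°.
Square 7, 7: +7·2° lon, +7·1° lat → SW at lon 114°, lat -13°.
Subsquare c=2, q=16: +2·0.0833333° lon, +16·0.0416667° lat → SW at lon 114.167°, lat -12.3333°.
Cell spans 0.0833333° lon × 0.0416667° lat.
west 114.1667, east 114.2500.

114.1667, 114.2500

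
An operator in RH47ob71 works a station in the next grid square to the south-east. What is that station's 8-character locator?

RH47ob80

Longitude extended square 7; +1 → 8.
Latitude extended square 1; −1 → 0.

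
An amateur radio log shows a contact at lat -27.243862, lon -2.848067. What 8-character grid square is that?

IG82ns81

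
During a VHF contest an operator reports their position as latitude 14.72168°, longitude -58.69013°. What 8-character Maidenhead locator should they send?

GK04pr73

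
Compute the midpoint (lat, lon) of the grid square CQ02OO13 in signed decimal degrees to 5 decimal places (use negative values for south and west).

Field C=2, Q=16: +2·20° lon, +16·10° lat → SW at lon -140°, lat 70°.
Square 0, 2: +0·2° lon, +2·1° lat → SW at lon -140°, lat 72°.
Subsquare o=14, o=14: +14·0.0833333° lon, +14·0.0416667° lat → SW at lon -138.833°, lat 72.5833°.
Extended square 1, 3: +1·0.00833333° lon, +3·0.00416667° lat → SW at lon -138.825°, lat 72.5958°.
Cell spans 0.00833333° lon × 0.00416667° lat. Centre is SW corner plus half of each.
latitude 72.59792, longitude -138.82083.

72.59792, -138.82083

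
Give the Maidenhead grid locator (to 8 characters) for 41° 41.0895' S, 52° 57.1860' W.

Shift to the Maidenhead origin (180°W, 90°S): lon 127.04690, lat 48.31518.
Field: lon ⌊127.04690/20⌋ = 6 → G; lat ⌊48.31518/10⌋ = 4 → E.
Square: lon ⌊7.04690/2⌋ = 3; lat ⌊8.31518/1⌋ = 8.
Subsquare: lon ⌊1.04690/0.0833333⌋ = 12 → m; lat ⌊0.31518/0.0416667⌋ = 7 → h.
Extended square: lon ⌊0.04690/0.00833333⌋ = 5; lat ⌊0.02351/0.00416667⌋ = 5.

GE38mh55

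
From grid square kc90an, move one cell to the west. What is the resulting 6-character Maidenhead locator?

Longitude subsquare a = 0; −1 → -1, wraps to 23 = x, carry into square.
Longitude square 9; −1 → 8.
The latitude characters are unchanged.

KC80xn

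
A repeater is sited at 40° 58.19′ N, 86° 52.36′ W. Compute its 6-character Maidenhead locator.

EN60nx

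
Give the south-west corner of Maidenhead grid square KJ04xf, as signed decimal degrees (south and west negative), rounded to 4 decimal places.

4.2083, 21.9167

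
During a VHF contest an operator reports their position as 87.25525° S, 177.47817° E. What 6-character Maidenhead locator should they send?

Shift to the Maidenhead origin (180°W, 90°S): lon 357.4782, lat 2.7447.
Field (20°×10°, letters A–R): 357.4782/20 → 17 → R, 2.7447/10 → 0 → A; chars RA.
Square (2°×1°, digits 0–9): 17.4782/2 → 8, 2.7447/1 → 2; chars 82.
Subsquare (5′×2.5′, letters a–x): 1.4782/0.0833333 → 17 → r, 0.7447/0.0416667 → 17 → r; chars rr.

RA82rr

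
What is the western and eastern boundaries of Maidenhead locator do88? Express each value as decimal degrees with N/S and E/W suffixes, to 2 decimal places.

104.00° W, 102.00° W

Field D=3, O=14: +3·20° lon, +14·10° lat → SW at lon -120°, lat 50°.
Square 8, 8: +8·2° lon, +8·1° lat → SW at lon -104°, lat 58°.
Cell spans 2° lon × 1° lat.
west 104.00° W, east 102.00° W.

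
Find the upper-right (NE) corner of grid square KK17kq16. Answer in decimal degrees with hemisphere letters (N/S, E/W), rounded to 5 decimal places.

Field K=10, K=10: +10·20° lon, +10·10° lat → SW at lon 20°, lat 10°.
Square 1, 7: +1·2° lon, +7·1° lat → SW at lon 22°, lat 17°.
Subsquare k=10, q=16: +10·0.0833333° lon, +16·0.0416667° lat → SW at lon 22.8333°, lat 17.6667°.
Extended square 1, 6: +1·0.00833333° lon, +6·0.00416667° lat → SW at lon 22.8417°, lat 17.6917°.
Cell spans 0.00833333° lon × 0.00416667° lat. NE corner is SW corner plus one full cell.
latitude 17.69583° N, longitude 22.85000° E.

17.69583° N, 22.85000° E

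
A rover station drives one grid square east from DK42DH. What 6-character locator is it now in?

DK42eh

Longitude subsquare d = 3; +1 → 4 = e.
The latitude characters are unchanged.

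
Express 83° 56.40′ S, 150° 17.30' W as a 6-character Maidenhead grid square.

BA46ub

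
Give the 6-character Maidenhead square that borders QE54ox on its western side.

Longitude subsquare o = 14; −1 → 13 = n.
The latitude characters are unchanged.

QE54nx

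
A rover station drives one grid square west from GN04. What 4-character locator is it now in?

Longitude square 0; −1 → -1, wraps to 9, carry into field.
Longitude field G = 6; −1 → 5 = F.
The latitude characters are unchanged.

FN94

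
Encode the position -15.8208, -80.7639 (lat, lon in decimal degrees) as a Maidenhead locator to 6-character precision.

EH94oe

Shift to the Maidenhead origin (180°W, 90°S): lon 99.2361, lat 74.1792.
Field: 99.2361/20 → 4 → E, 74.1792/10 → 7 → H; chars EH.
Square: 19.2361/2 → 9, 4.1792/1 → 4; chars 94.
Subsquare: 1.2361/0.0833333 → 14 → o, 0.1792/0.0416667 → 4 → e; chars oe.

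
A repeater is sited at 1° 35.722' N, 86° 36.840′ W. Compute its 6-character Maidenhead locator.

Shift to the Maidenhead origin (180°W, 90°S): lon 93.3860, lat 91.5954.
Field: lon ⌊93.3860/20⌋ = 4 → E; lat ⌊91.5954/10⌋ = 9 → J.
Square: lon ⌊13.3860/2⌋ = 6; lat ⌊1.5954/1⌋ = 1.
Subsquare: lon ⌊1.3860/0.0833333⌋ = 16 → q; lat ⌊0.5954/0.0416667⌋ = 14 → o.

EJ61qo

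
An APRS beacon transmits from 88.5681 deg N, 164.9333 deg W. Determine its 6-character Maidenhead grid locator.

AR78mn

Add 180° to longitude and 90° to latitude: 15.0667, 178.5681.
Field: lon ⌊15.0667/20⌋ = 0 → A; lat ⌊178.5681/10⌋ = 17 → R.
Square: lon ⌊15.0667/2⌋ = 7; lat ⌊8.5681/1⌋ = 8.
Subsquare: lon ⌊1.0667/0.0833333⌋ = 12 → m; lat ⌊0.5681/0.0416667⌋ = 13 → n.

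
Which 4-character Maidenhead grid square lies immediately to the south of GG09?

Latitude square 9; −1 → 8.
The longitude characters are unchanged.

GG08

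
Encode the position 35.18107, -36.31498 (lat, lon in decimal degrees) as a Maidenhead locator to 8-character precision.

Shift to the Maidenhead origin (180°W, 90°S): lon 143.68502, lat 125.18107.
Field: lon ⌊143.68502/20⌋ = 7 → H; lat ⌊125.18107/10⌋ = 12 → M.
Square: lon ⌊3.68502/2⌋ = 1; lat ⌊5.18107/1⌋ = 5.
Subsquare: lon ⌊1.68502/0.0833333⌋ = 20 → u; lat ⌊0.18107/0.0416667⌋ = 4 → e.
Extended square: lon ⌊0.01835/0.00833333⌋ = 2; lat ⌊0.01440/0.00416667⌋ = 3.

HM15ue23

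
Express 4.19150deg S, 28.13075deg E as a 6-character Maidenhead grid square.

KI45bt

Offset from 180°W / 90°S: lon 208.1308°, lat 85.8085°.
Field: lon ⌊208.1308/20⌋ = 10 → K; lat ⌊85.8085/10⌋ = 8 → I.
Square: lon ⌊8.1308/2⌋ = 4; lat ⌊5.8085/1⌋ = 5.
Subsquare: lon ⌊0.1308/0.0833333⌋ = 1 → b; lat ⌊0.8085/0.0416667⌋ = 19 → t.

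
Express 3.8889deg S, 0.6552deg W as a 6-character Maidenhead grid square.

II96qc

Offset from 180°W / 90°S: lon 179.3448°, lat 86.1111°.
Field: 179.3448/20 → 8 → I, 86.1111/10 → 8 → I; chars II.
Square: 19.3448/2 → 9, 6.1111/1 → 6; chars 96.
Subsquare: 1.3448/0.0833333 → 16 → q, 0.1111/0.0416667 → 2 → c; chars qc.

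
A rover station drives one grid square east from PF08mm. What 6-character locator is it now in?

PF08nm

Longitude subsquare m = 12; +1 → 13 = n.
The latitude characters are unchanged.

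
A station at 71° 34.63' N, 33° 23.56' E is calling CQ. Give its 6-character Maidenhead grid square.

Add 180° to longitude and 90° to latitude: 213.3927, 161.5772.
Field: 213.3927/20 → 10 → K, 161.5772/10 → 16 → Q; chars KQ.
Square: 13.3927/2 → 6, 1.5772/1 → 1; chars 61.
Subsquare: 1.3927/0.0833333 → 16 → q, 0.5772/0.0416667 → 13 → n; chars qn.

KQ61qn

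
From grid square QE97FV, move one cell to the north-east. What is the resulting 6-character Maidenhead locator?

QE97gw

Longitude subsquare f = 5; +1 → 6 = g.
Latitude subsquare v = 21; +1 → 22 = w.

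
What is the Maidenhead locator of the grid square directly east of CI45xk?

CI55ak

Longitude subsquare x = 23; +1 → 24, wraps to 0 = a, carry into square.
Longitude square 4; +1 → 5.
The latitude characters are unchanged.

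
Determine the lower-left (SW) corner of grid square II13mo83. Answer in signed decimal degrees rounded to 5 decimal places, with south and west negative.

-6.40417, -16.93333

Field I=8, I=8: +8·20° lon, +8·10° lat → SW at lon -20°, lat -10°.
Square 1, 3: +1·2° lon, +3·1° lat → SW at lon -18°, lat -7°.
Subsquare m=12, o=14: +12·0.0833333° lon, +14·0.0416667° lat → SW at lon -17°, lat -6.41667°.
Extended square 8, 3: +8·0.00833333° lon, +3·0.00416667° lat → SW at lon -16.9333°, lat -6.40417°.
latitude -6.40417, longitude -16.93333.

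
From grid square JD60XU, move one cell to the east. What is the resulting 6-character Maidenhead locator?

Longitude subsquare x = 23; +1 → 24, wraps to 0 = a, carry into square.
Longitude square 6; +1 → 7.
The latitude characters are unchanged.

JD70au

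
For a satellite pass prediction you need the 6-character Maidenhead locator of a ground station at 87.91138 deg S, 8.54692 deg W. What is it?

Shift to the Maidenhead origin (180°W, 90°S): lon 171.4531, lat 2.0886.
Field: 171.4531/20 → 8 → I, 2.0886/10 → 0 → A; chars IA.
Square: 11.4531/2 → 5, 2.0886/1 → 2; chars 52.
Subsquare: 1.4531/0.0833333 → 17 → r, 0.0886/0.0416667 → 2 → c; chars rc.

IA52rc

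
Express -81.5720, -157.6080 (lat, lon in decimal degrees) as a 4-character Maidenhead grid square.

Shift to the Maidenhead origin (180°W, 90°S): lon 22.39, lat 8.43.
Field: lon ⌊22.39/20⌋ = 1 → B; lat ⌊8.43/10⌋ = 0 → A.
Square: lon ⌊2.39/2⌋ = 1; lat ⌊8.43/1⌋ = 8.

BA18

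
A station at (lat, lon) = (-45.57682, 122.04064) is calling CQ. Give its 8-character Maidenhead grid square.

Shift to the Maidenhead origin (180°W, 90°S): lon 302.04064, lat 44.42318.
Field: 302.04064/20 → 15 → P, 44.42318/10 → 4 → E; chars PE.
Square: 2.04064/2 → 1, 4.42318/1 → 4; chars 14.
Subsquare: 0.04064/0.0833333 → 0 → a, 0.42318/0.0416667 → 10 → k; chars ak.
Extended square: 0.04064/0.00833333 → 4, 0.00651/0.00416667 → 1; chars 41.

PE14ak41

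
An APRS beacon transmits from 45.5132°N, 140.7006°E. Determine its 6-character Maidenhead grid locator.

Shift to the Maidenhead origin (180°W, 90°S): lon 320.7006, lat 135.5132.
Field (20°×10°, letters A–R): lon ⌊320.7006/20⌋ = 16 → Q; lat ⌊135.5132/10⌋ = 13 → N.
Square (2°×1°, digits 0–9): lon ⌊0.7006/2⌋ = 0; lat ⌊5.5132/1⌋ = 5.
Subsquare (5′×2.5′, letters a–x): lon ⌊0.7006/0.0833333⌋ = 8 → i; lat ⌊0.5132/0.0416667⌋ = 12 → m.

QN05im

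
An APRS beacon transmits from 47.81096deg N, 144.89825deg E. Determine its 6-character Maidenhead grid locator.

QN27kt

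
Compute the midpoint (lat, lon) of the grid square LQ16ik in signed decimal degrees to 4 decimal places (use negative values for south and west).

76.4375, 42.7083

Field L=11, Q=16: +11·20° lon, +16·10° lat → SW at lon 40°, lat 70°.
Square 1, 6: +1·2° lon, +6·1° lat → SW at lon 42°, lat 76°.
Subsquare i=8, k=10: +8·0.0833333° lon, +10·0.0416667° lat → SW at lon 42.6667°, lat 76.4167°.
Cell spans 0.0833333° lon × 0.0416667° lat. Centre is SW corner plus half of each.
latitude 76.4375, longitude 42.7083.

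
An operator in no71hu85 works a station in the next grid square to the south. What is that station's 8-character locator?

Latitude extended square 5; −1 → 4.
The longitude characters are unchanged.

NO71hu84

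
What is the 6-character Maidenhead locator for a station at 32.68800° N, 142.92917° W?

BM82mq

Shift to the Maidenhead origin (180°W, 90°S): lon 37.0708, lat 122.6880.
Field (20°×10°, letters A–R): lon ⌊37.0708/20⌋ = 1 → B; lat ⌊122.6880/10⌋ = 12 → M.
Square (2°×1°, digits 0–9): lon ⌊17.0708/2⌋ = 8; lat ⌊2.6880/1⌋ = 2.
Subsquare (5′×2.5′, letters a–x): lon ⌊1.0708/0.0833333⌋ = 12 → m; lat ⌊0.6880/0.0416667⌋ = 16 → q.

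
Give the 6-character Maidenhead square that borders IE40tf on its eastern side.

Longitude subsquare t = 19; +1 → 20 = u.
The latitude characters are unchanged.

IE40uf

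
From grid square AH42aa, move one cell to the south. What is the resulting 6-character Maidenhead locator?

AH41ax

Latitude subsquare a = 0; −1 → -1, wraps to 23 = x, carry into square.
Latitude square 2; −1 → 1.
The longitude characters are unchanged.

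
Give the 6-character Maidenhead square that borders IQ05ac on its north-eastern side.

IQ05bd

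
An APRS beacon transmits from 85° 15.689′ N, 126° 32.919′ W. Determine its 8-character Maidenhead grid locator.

CR65rg42

Add 180° to longitude and 90° to latitude: 53.45135, 175.26148.
Field (20°×10°, letters A–R): lon ⌊53.45135/20⌋ = 2 → C; lat ⌊175.26148/10⌋ = 17 → R.
Square (2°×1°, digits 0–9): lon ⌊13.45135/2⌋ = 6; lat ⌊5.26148/1⌋ = 5.
Subsquare (5′×2.5′, letters a–x): lon ⌊1.45135/0.0833333⌋ = 17 → r; lat ⌊0.26148/0.0416667⌋ = 6 → g.
Extended square (30″×15″, digits 0–9): lon ⌊0.03468/0.00833333⌋ = 4; lat ⌊0.01148/0.00416667⌋ = 2.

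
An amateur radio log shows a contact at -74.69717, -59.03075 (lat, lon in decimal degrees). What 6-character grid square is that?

GB05lh

Offset from 180°W / 90°S: lon 120.9693°, lat 15.3028°.
Field: lon ⌊120.9693/20⌋ = 6 → G; lat ⌊15.3028/10⌋ = 1 → B.
Square: lon ⌊0.9693/2⌋ = 0; lat ⌊5.3028/1⌋ = 5.
Subsquare: lon ⌊0.9693/0.0833333⌋ = 11 → l; lat ⌊0.3028/0.0416667⌋ = 7 → h.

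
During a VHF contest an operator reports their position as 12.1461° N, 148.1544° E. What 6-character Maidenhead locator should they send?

Offset from 180°W / 90°S: lon 328.1544°, lat 102.1461°.
Field: 328.1544/20 → 16 → Q, 102.1461/10 → 10 → K; chars QK.
Square: 8.1544/2 → 4, 2.1461/1 → 2; chars 42.
Subsquare: 0.1544/0.0833333 → 1 → b, 0.1461/0.0416667 → 3 → d; chars bd.

QK42bd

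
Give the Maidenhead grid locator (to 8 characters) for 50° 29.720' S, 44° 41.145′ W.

Offset from 180°W / 90°S: lon 135.31425°, lat 39.50467°.
Field (20°×10°, letters A–R): 135.31425/20 → 6 → G, 39.50467/10 → 3 → D; chars GD.
Square (2°×1°, digits 0–9): 15.31425/2 → 7, 9.50467/1 → 9; chars 79.
Subsquare (5′×2.5′, letters a–x): 1.31425/0.0833333 → 15 → p, 0.50467/0.0416667 → 12 → m; chars pm.
Extended square (30″×15″, digits 0–9): 0.06425/0.00833333 → 7, 0.00467/0.00416667 → 1; chars 71.

GD79pm71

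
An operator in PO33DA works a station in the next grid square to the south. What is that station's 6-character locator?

PO32dx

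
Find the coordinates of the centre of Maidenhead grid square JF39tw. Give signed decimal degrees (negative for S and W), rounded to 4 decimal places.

-30.0625, 7.6250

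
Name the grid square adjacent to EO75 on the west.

EO65

Longitude square 7; −1 → 6.
The latitude characters are unchanged.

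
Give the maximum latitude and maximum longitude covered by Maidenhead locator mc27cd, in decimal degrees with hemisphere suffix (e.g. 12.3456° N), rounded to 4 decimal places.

62.8333° S, 64.2500° E

Field M=12, C=2: +12·20° lon, +2·10° lat → SW at lon 60°, lat -70°.
Square 2, 7: +2·2° lon, +7·1° lat → SW at lon 64°, lat -63°.
Subsquare c=2, d=3: +2·0.0833333° lon, +3·0.0416667° lat → SW at lon 64.1667°, lat -62.875°.
Cell spans 0.0833333° lon × 0.0416667° lat. NE corner is SW corner plus one full cell.
latitude 62.8333° S, longitude 64.2500° E.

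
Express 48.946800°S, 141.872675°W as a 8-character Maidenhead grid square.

BE91bb52

Shift to the Maidenhead origin (180°W, 90°S): lon 38.12733, lat 41.05320.
Field: 38.12733/20 → 1 → B, 41.05320/10 → 4 → E; chars BE.
Square: 18.12733/2 → 9, 1.05320/1 → 1; chars 91.
Subsquare: 0.12733/0.0833333 → 1 → b, 0.05320/0.0416667 → 1 → b; chars bb.
Extended square: 0.04399/0.00833333 → 5, 0.01153/0.00416667 → 2; chars 52.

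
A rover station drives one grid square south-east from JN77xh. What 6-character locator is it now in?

JN87ag

Longitude subsquare x = 23; +1 → 24, wraps to 0 = a, carry into square.
Longitude square 7; +1 → 8.
Latitude subsquare h = 7; −1 → 6 = g.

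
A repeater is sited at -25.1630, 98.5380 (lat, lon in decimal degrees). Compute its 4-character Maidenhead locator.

NG94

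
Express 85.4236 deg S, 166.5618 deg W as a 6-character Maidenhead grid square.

AA64rn

Offset from 180°W / 90°S: lon 13.4382°, lat 4.5764°.
Field: 13.4382/20 → 0 → A, 4.5764/10 → 0 → A; chars AA.
Square: 13.4382/2 → 6, 4.5764/1 → 4; chars 64.
Subsquare: 1.4382/0.0833333 → 17 → r, 0.5764/0.0416667 → 13 → n; chars rn.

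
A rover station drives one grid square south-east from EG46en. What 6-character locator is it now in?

EG46fm

Longitude subsquare e = 4; +1 → 5 = f.
Latitude subsquare n = 13; −1 → 12 = m.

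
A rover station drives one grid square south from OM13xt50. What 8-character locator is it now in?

Latitude extended square 0; −1 → -1, wraps to 9, carry into subsquare.
Latitude subsquare t = 19; −1 → 18 = s.
The longitude characters are unchanged.

OM13xs59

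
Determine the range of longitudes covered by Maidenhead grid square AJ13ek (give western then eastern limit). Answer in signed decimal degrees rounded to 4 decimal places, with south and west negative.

Field A=0, J=9: +0·20° lon, +9·10° lat → SW at lon -180°, lat 0°.
Square 1, 3: +1·2° lon, +3·1° lat → SW at lon -178°, lat 3°.
Subsquare e=4, k=10: +4·0.0833333° lon, +10·0.0416667° lat → SW at lon -177.667°, lat 3.41667°.
Cell spans 0.0833333° lon × 0.0416667° lat.
west -177.6667, east -177.5833.

-177.6667, -177.5833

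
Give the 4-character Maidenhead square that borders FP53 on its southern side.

FP52

Latitude square 3; −1 → 2.
The longitude characters are unchanged.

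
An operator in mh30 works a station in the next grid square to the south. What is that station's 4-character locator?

MG39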